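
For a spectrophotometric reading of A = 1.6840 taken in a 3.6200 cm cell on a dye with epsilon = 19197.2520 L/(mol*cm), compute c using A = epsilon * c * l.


Formula: c = A / (epsilon * l)
Substituting: c = 1.6840 / (19197.2520 * 3.6200)
Result: 2.4232e-05 mol/L


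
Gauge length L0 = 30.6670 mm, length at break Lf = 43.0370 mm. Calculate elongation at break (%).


Formula: Elongation = (Lf - L0) / L0 * 100
Substituting: Elongation = (43.0370 - 30.6670) / 30.6670 * 100
Result: 40.3365 %


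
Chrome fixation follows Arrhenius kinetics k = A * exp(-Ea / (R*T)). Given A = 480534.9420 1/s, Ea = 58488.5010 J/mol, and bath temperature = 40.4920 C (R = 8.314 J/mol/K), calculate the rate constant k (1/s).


T_K = T_C + 273.15 = 40.4920 + 273.15 = 313.6420 K
exponent = -Ea / (R * T_K) = -58488.5010 / (8.314 * 313.6420) = -22.4298
k = A * exp(exponent) = 480534.9420 * exp(-22.4298) = 8.7210e-05 1/s


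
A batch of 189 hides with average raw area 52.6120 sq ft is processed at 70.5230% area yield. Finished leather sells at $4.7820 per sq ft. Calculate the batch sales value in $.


Raw_total = N * avg_area = 189 * 52.6120 = 9943.6680 sq ft
Finished = Raw_total * yield / 100 = 9943.6680 * 70.5230 / 100 = 7012.5730 sq ft
Value = Finished * price = 7012.5730 * 4.7820 = 33534.1240 $


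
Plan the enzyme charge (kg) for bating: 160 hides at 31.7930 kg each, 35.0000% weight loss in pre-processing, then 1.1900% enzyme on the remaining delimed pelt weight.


Total_raw = N * avg_wt = 160 * 31.7930 = 5086.8800 kg
Substrate = Total_raw * (1 - loss/100) = 5086.8800 * (1 - 35.0000/100) = 3306.4720 kg
Enzyme = Substrate * pct / 100 = 3306.4720 * 1.1900 / 100 = 39.3470 kg


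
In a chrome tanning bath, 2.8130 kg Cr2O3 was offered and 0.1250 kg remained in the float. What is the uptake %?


Formula: Uptake = (offered - residual) / offered * 100
Substituting: Uptake = (2.8130 - 0.1250) / 2.8130 * 100
Result: 95.5563 %


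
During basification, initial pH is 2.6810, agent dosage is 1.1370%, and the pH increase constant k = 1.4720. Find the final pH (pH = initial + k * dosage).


Formula: pH_final = pH_initial + k * base_pct
Substituting: pH_final = 2.6810 + 1.4720 * 1.1370
Result: 4.3547


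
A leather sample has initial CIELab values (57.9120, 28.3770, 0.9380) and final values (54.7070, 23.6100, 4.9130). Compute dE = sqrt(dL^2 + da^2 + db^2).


dL = -3.2050, da = -4.7670, db = 3.9750
dE = sqrt((-3.2050)^2 + (-4.7670)^2 + 3.9750^2) = 6.9855


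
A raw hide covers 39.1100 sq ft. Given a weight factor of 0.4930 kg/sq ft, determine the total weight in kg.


Formula: Weight = area * weight_per_sqft
Substituting: Weight = 39.1100 * 0.4930
Result: 19.2812 kg


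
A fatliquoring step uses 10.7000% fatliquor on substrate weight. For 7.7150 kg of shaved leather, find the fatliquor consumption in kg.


Formula: Fat = substrate * pct / 100
Substituting: Fat = 7.7150 * 10.7000 / 100
Result: 0.8255 kg


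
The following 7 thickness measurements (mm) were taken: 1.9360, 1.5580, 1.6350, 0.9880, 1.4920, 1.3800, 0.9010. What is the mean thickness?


Formula: Average = sum / n
Substituting: Average = 9.8900 / 7
Result: 1.4129 mm


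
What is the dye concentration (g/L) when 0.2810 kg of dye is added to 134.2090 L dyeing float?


Formula: Conc = dye_mass(kg) / volume(L) * 1000
Substituting: Conc = 0.2810 / 134.2090 * 1000
Result: 2.0937 g/L


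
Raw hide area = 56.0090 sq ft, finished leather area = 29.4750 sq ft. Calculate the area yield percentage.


Formula: Yield = finished / raw * 100
Substituting: Yield = 29.4750 / 56.0090 * 100
Result: 52.6255 %


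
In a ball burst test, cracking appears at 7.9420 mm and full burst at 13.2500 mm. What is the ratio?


Formula: Ratio = crack / burst
Substituting: Ratio = 7.9420 / 13.2500
Result: 0.5994


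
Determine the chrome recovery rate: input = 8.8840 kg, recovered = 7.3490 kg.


Formula: Recovery = recovered / input * 100
Substituting: Recovery = 7.3490 / 8.8840 * 100
Result: 82.7217 %


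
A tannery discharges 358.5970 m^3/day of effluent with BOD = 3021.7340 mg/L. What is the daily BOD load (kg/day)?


Formula: BOD_load = volume * conc / 1000
Substituting: BOD_load = 358.5970 * 3021.7340 / 1000
Result: 1083.5847 kg/day


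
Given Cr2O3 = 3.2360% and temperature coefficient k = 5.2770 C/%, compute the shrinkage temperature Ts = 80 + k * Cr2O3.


Formula: Ts = 80 + k * Cr2O3
Substituting: Ts = 80 + 5.2770 * 3.2360
Result: 97.0764 C


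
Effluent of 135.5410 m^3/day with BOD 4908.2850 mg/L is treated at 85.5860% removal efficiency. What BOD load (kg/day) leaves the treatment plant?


Load_in = volume * conc / 1000 = 135.5410 * 4908.2850 / 1000 = 665.2739 kg/day
Removed = Load_in * eff / 100 = 665.2739 * 85.5860 / 100 = 569.3813 kg/day
Load_out = Load_in - Removed = 665.2739 - 569.3813 = 95.8926 kg/day


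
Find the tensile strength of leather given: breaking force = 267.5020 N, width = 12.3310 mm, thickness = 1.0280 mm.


Formula: TS = force / (width * thickness)
Substituting: TS = 267.5020 / (12.3310 * 1.0280)
Result: 21.1026 N/mm^2


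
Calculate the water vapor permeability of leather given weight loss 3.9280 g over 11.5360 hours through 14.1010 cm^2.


Formula: WVP = loss / (area * time)
Substituting: WVP = 3.9280 / (14.1010 * 11.5360)
Result: 0.0241472 g/(cm^2*hr)


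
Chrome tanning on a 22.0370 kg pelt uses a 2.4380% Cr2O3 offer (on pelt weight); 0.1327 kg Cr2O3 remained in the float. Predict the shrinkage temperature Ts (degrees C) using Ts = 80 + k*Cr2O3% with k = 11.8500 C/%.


Offered = pelt * offer_pct / 100 = 22.0370 * 2.4380 / 100 = 0.5373 kg
Uptake = offered - residual = 0.5373 - 0.1327 = 0.4046 kg
Cr2O3% on pelt = uptake / pelt * 100 = 0.4046 / 22.0370 * 100 = 1.8358 %
Ts = 80 + k * Cr2O3% = 80 + 11.8500 * 1.8358 = 101.7546 C


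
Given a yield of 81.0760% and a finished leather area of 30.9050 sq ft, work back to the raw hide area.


Formula: raw = finished * 100 / yield
Substituting: raw = 30.9050 * 100 / 81.0760
Result: 38.1186 sq ft


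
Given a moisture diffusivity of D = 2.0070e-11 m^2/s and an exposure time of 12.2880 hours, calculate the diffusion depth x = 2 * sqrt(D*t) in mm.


t = 12.2880 hr * 3600 = 44236.8000 s
D * t = 2.0070e-11 * 44236.8000 = 8.8783e-07
x = 2 * sqrt(D*t) = 2 * sqrt(8.8783e-07) = 0.0018845 m = 1.8845 mm


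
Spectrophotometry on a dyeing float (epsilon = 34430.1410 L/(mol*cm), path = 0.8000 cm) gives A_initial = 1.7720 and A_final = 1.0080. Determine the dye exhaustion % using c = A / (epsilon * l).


c_initial = A_i / (epsilon * l) = 1.7720 / (34430.1410 * 0.8000) = 6.4333e-05 mol/L
c_final = A_f / (epsilon * l) = 1.0080 / (34430.1410 * 0.8000) = 3.6596e-05 mol/L
Exhaustion = (c_initial - c_final) / c_initial * 100 = (6.4333e-05 - 3.6596e-05) / 6.4333e-05 * 100 = 43.1151 %


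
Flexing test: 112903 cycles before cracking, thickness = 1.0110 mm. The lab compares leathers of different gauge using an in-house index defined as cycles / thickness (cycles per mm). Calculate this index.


Formula: Index = cycles / thickness
Substituting: Index = 112903 / 1.0110
Result: 111674.5796 cycles/mm


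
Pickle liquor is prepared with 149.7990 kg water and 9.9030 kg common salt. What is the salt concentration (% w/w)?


Formula: Conc = salt / (water + salt) * 100
Substituting: Conc = 9.9030 / (149.7990 + 9.9030) * 100
Result: 6.2009 %


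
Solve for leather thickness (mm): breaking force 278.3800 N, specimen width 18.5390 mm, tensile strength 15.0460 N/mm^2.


Formula: t = F / (TS * w)
Substituting: t = 278.3800 / (15.0460 * 18.5390)
Result: 0.9980 mm


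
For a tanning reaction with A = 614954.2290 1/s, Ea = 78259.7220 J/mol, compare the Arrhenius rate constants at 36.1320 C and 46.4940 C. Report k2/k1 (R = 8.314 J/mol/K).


T1 = 36.1320 + 273.15 = 309.2820 K; T2 = 46.4940 + 273.15 = 319.6440 K
k1 = A * exp(-Ea/(R*T1)) = 614954.2290 * exp(-78259.7220/(8.314*309.2820)) = 3.7246e-08 1/s
k2 = A * exp(-Ea/(R*T2)) = 614954.2290 * exp(-78259.7220/(8.314*319.6440)) = 9.9900e-08 1/s
k2/k1 = 9.9900e-08 / 3.7246e-08 = 2.6822


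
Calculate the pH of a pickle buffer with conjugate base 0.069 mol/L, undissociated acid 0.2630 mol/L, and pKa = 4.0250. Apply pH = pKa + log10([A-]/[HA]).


ratio = [A-] / [HA] = 0.069 / 0.2630 = 0.2624
log10(ratio) = -0.5811
pH = pKa + log10(ratio) = 4.0250 - 0.5811 = 3.4439


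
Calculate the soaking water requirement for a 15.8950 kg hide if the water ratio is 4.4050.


Formula: Water = hide_weight * ratio
Substituting: Water = 15.8950 * 4.4050
Result: 70.0175 kg


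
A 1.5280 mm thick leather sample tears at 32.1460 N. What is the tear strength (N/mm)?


Formula: Tear strength = force / thickness
Substituting: Tear strength = 32.1460 / 1.5280
Result: 21.0380 N/mm


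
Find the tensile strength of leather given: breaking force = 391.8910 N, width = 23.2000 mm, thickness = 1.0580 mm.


Formula: TS = force / (width * thickness)
Substituting: TS = 391.8910 / (23.2000 * 1.0580)
Result: 15.9658 N/mm^2


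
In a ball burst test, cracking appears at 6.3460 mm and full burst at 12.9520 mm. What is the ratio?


Formula: Ratio = crack / burst
Substituting: Ratio = 6.3460 / 12.9520
Result: 0.4900


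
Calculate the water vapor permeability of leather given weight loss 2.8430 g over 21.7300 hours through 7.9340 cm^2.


Formula: WVP = loss / (area * time)
Substituting: WVP = 2.8430 / (7.9340 * 21.7300)
Result: 0.0164902 g/(cm^2*hr)


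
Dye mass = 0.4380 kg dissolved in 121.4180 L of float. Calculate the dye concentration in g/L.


Formula: Conc = dye_mass(kg) / volume(L) * 1000
Substituting: Conc = 0.4380 / 121.4180 * 1000
Result: 3.6074 g/L


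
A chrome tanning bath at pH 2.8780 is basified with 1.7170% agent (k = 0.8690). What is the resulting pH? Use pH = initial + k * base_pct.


Formula: pH_final = pH_initial + k * base_pct
Substituting: pH_final = 2.8780 + 0.8690 * 1.7170
Result: 4.3701


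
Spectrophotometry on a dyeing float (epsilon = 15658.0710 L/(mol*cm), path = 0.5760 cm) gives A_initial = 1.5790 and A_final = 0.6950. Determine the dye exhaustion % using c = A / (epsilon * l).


c_initial = A_i / (epsilon * l) = 1.5790 / (15658.0710 * 0.5760) = 1.7507e-04 mol/L
c_final = A_f / (epsilon * l) = 0.6950 / (15658.0710 * 0.5760) = 7.7059e-05 mol/L
Exhaustion = (c_initial - c_final) / c_initial * 100 = (1.7507e-04 - 7.7059e-05) / 1.7507e-04 * 100 = 55.9848 %


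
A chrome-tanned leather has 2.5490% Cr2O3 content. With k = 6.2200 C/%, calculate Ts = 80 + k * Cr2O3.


Formula: Ts = 80 + k * Cr2O3
Substituting: Ts = 80 + 6.2200 * 2.5490
Result: 95.8548 C


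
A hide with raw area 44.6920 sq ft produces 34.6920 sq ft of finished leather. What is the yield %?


Formula: Yield = finished / raw * 100
Substituting: Yield = 34.6920 / 44.6920 * 100
Result: 77.6246 %


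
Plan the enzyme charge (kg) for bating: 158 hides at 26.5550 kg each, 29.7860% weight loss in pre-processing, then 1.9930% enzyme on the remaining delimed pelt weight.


Total_raw = N * avg_wt = 158 * 26.5550 = 4195.6900 kg
Substrate = Total_raw * (1 - loss/100) = 4195.6900 * (1 - 29.7860/100) = 2945.9618 kg
Enzyme = Substrate * pct / 100 = 2945.9618 * 1.9930 / 100 = 58.7130 kg


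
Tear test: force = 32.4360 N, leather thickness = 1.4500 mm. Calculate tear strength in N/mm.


Formula: Tear strength = force / thickness
Substituting: Tear strength = 32.4360 / 1.4500
Result: 22.3697 N/mm


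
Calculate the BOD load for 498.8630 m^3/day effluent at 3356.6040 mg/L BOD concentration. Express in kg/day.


Formula: BOD_load = volume * conc / 1000
Substituting: BOD_load = 498.8630 * 3356.6040 / 1000
Result: 1674.4855 kg/day


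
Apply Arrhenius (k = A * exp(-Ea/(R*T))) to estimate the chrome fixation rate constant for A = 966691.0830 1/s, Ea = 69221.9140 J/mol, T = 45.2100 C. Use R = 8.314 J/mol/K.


T_K = T_C + 273.15 = 45.2100 + 273.15 = 318.3600 K
exponent = -Ea / (R * T_K) = -69221.9140 / (8.314 * 318.3600) = -26.1526
k = A * exp(exponent) = 966691.0830 * exp(-26.1526) = 4.2399e-06 1/s


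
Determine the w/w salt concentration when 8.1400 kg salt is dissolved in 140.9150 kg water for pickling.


Formula: Conc = salt / (water + salt) * 100
Substituting: Conc = 8.1400 / (140.9150 + 8.1400) * 100
Result: 5.4611 %


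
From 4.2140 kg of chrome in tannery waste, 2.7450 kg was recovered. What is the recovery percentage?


Formula: Recovery = recovered / input * 100
Substituting: Recovery = 2.7450 / 4.2140 * 100
Result: 65.1400 %


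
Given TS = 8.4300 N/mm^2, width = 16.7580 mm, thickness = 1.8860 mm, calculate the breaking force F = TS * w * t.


Formula: F = TS * w * t
Substituting: F = 8.4300 * 16.7580 * 1.8860
Result: 266.4351 N


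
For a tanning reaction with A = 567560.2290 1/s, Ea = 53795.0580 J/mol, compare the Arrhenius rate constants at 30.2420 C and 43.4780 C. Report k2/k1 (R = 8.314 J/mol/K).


T1 = 30.2420 + 273.15 = 303.3920 K; T2 = 43.4780 + 273.15 = 316.6280 K
k1 = A * exp(-Ea/(R*T1)) = 567560.2290 * exp(-53795.0580/(8.314*303.3920)) = 3.1035e-04 1/s
k2 = A * exp(-Ea/(R*T2)) = 567560.2290 * exp(-53795.0580/(8.314*316.6280)) = 7.5689e-04 1/s
k2/k1 = 7.5689e-04 / 3.1035e-04 = 2.4389


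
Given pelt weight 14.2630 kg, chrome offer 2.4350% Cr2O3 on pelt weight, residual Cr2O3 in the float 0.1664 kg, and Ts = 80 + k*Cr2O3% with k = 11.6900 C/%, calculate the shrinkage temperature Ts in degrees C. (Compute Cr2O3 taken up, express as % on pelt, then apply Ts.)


Offered = pelt * offer_pct / 100 = 14.2630 * 2.4350 / 100 = 0.3473 kg
Uptake = offered - residual = 0.3473 - 0.1664 = 0.1809 kg
Cr2O3% on pelt = uptake / pelt * 100 = 0.1809 / 14.2630 * 100 = 1.2683 %
Ts = 80 + k * Cr2O3% = 80 + 11.6900 * 1.2683 = 94.8270 C


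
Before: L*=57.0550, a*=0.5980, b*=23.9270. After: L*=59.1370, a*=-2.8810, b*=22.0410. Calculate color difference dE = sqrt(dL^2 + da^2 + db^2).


dL = 2.0820, da = -3.4790, db = -1.8860
dE = sqrt(2.0820^2 + (-3.4790)^2 + (-1.8860)^2) = 4.4716


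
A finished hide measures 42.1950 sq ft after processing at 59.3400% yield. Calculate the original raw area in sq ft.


Formula: raw = finished * 100 / yield
Substituting: raw = 42.1950 * 100 / 59.3400
Result: 71.1072 sq ft


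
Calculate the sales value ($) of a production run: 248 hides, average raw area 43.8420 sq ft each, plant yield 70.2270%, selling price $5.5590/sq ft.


Raw_total = N * avg_area = 248 * 43.8420 = 10872.8160 sq ft
Finished = Raw_total * yield / 100 = 10872.8160 * 70.2270 / 100 = 7635.6525 sq ft
Value = Finished * price = 7635.6525 * 5.5590 = 42446.5922 $


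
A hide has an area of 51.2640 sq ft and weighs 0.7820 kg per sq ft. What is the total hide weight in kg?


Formula: Weight = area * weight_per_sqft
Substituting: Weight = 51.2640 * 0.7820
Result: 40.0884 kg


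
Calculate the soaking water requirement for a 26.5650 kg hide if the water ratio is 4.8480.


Formula: Water = hide_weight * ratio
Substituting: Water = 26.5650 * 4.8480
Result: 128.7871 kg


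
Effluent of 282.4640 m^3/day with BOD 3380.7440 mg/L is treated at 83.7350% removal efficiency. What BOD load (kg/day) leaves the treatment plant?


Load_in = volume * conc / 1000 = 282.4640 * 3380.7440 / 1000 = 954.9385 kg/day
Removed = Load_in * eff / 100 = 954.9385 * 83.7350 / 100 = 799.6177 kg/day
Load_out = Load_in - Removed = 954.9385 - 799.6177 = 155.3207 kg/day


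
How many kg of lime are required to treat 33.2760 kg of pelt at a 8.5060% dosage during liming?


Formula: Lime = substrate * pct / 100
Substituting: Lime = 33.2760 * 8.5060 / 100
Result: 2.8305 kg


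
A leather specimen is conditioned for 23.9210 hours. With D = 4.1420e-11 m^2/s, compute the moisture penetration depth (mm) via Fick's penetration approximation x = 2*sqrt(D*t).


t = 23.9210 hr * 3600 = 86115.6000 s
D * t = 4.1420e-11 * 86115.6000 = 3.5669e-06
x = 2 * sqrt(D*t) = 2 * sqrt(3.5669e-06) = 0.00377725 m = 3.7773 mm


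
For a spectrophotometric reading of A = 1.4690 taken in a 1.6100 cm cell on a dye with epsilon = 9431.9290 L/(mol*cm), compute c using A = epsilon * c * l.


Formula: c = A / (epsilon * l)
Substituting: c = 1.4690 / (9431.9290 * 1.6100)
Result: 9.6738e-05 mol/L


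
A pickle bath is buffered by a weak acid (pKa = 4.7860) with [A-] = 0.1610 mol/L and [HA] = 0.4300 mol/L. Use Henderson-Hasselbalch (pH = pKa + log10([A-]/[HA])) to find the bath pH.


ratio = [A-] / [HA] = 0.1610 / 0.4300 = 0.3744
log10(ratio) = -0.4266
pH = pKa + log10(ratio) = 4.7860 - 0.4266 = 4.3594


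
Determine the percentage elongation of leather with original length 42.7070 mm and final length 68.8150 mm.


Formula: Elongation = (Lf - L0) / L0 * 100
Substituting: Elongation = (68.8150 - 42.7070) / 42.7070 * 100
Result: 61.1328 %


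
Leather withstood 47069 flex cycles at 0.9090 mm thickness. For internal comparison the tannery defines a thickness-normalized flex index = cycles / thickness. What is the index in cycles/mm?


Formula: Index = cycles / thickness
Substituting: Index = 47069 / 0.9090
Result: 51781.0781 cycles/mm


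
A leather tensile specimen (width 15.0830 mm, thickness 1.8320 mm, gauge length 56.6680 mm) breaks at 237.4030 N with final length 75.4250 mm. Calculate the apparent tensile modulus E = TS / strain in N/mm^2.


TS = F / (w * t) = 237.4030 / (15.0830 * 1.8320) = 8.5916 N/mm^2
strain = (Lf - L0) / L0 = (75.4250 - 56.6680) / 56.6680 = 0.3310
E = TS / strain = 8.5916 / 0.3310 = 25.9566 N/mm^2


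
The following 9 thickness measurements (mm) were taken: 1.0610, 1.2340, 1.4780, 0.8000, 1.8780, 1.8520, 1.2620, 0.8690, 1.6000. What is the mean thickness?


Formula: Average = sum / n
Substituting: Average = 12.0340 / 9
Result: 1.3371 mm


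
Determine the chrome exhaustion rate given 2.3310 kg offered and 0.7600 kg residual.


Formula: Uptake = (offered - residual) / offered * 100
Substituting: Uptake = (2.3310 - 0.7600) / 2.3310 * 100
Result: 67.3960 %


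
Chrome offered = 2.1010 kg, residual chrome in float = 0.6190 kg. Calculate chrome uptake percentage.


Formula: Uptake = (offered - residual) / offered * 100
Substituting: Uptake = (2.1010 - 0.6190) / 2.1010 * 100
Result: 70.5378 %


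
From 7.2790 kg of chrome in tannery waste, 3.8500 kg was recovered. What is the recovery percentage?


Formula: Recovery = recovered / input * 100
Substituting: Recovery = 3.8500 / 7.2790 * 100
Result: 52.8919 %


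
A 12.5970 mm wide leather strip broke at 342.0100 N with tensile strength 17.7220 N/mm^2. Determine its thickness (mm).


Formula: t = F / (TS * w)
Substituting: t = 342.0100 / (17.7220 * 12.5970)
Result: 1.5320 mm


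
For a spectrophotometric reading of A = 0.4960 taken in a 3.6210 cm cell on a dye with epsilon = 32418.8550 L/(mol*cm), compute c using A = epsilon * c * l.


Formula: c = A / (epsilon * l)
Substituting: c = 0.4960 / (32418.8550 * 3.6210)
Result: 4.2253e-06 mol/L


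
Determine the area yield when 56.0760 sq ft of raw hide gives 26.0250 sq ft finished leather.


Formula: Yield = finished / raw * 100
Substituting: Yield = 26.0250 / 56.0760 * 100
Result: 46.4102 %


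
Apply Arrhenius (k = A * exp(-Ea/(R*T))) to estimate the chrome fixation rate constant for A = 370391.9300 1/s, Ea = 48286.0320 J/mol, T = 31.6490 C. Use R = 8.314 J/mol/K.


T_K = T_C + 273.15 = 31.6490 + 273.15 = 304.7990 K
exponent = -Ea / (R * T_K) = -48286.0320 / (8.314 * 304.7990) = -19.0545
k = A * exp(exponent) = 370391.9300 * exp(-19.0545) = 0.00196512 1/s


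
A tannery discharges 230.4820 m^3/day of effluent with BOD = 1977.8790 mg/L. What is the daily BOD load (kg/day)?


Formula: BOD_load = volume * conc / 1000
Substituting: BOD_load = 230.4820 * 1977.8790 / 1000
Result: 455.8655 kg/day


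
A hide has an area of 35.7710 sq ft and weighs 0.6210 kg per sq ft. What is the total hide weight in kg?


Formula: Weight = area * weight_per_sqft
Substituting: Weight = 35.7710 * 0.6210
Result: 22.2138 kg


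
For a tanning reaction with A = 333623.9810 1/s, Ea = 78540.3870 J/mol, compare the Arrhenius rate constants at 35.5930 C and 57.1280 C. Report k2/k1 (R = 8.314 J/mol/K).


T1 = 35.5930 + 273.15 = 308.7430 K; T2 = 57.1280 + 273.15 = 330.2780 K
k1 = A * exp(-Ea/(R*T1)) = 333623.9810 * exp(-78540.3870/(8.314*308.7430)) = 1.7176e-08 1/s
k2 = A * exp(-Ea/(R*T2)) = 333623.9810 * exp(-78540.3870/(8.314*330.2780)) = 1.2629e-07 1/s
k2/k1 = 1.2629e-07 / 1.7176e-08 = 7.3525


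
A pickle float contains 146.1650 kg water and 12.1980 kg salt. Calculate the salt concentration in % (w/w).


Formula: Conc = salt / (water + salt) * 100
Substituting: Conc = 12.1980 / (146.1650 + 12.1980) * 100
Result: 7.7026 %


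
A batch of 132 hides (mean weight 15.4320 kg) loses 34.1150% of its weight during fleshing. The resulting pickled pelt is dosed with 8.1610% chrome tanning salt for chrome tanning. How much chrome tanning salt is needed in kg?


Total_raw = N * avg_wt = 132 * 15.4320 = 2037.0240 kg
Substrate = Total_raw * (1 - loss/100) = 2037.0240 * (1 - 34.1150/100) = 1342.0933 kg
Chrome = Substrate * pct / 100 = 1342.0933 * 8.1610 / 100 = 109.5282 kg


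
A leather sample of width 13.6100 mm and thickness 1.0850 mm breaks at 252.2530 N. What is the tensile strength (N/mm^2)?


Formula: TS = force / (width * thickness)
Substituting: TS = 252.2530 / (13.6100 * 1.0850)
Result: 17.0824 N/mm^2


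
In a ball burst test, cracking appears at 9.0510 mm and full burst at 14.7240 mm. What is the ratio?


Formula: Ratio = crack / burst
Substituting: Ratio = 9.0510 / 14.7240
Result: 0.6147


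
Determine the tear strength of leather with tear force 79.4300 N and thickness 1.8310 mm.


Formula: Tear strength = force / thickness
Substituting: Tear strength = 79.4300 / 1.8310
Result: 43.3807 N/mm


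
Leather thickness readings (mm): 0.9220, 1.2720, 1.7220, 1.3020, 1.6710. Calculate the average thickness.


Formula: Average = sum / n
Substituting: Average = 6.8890 / 5
Result: 1.3778 mm


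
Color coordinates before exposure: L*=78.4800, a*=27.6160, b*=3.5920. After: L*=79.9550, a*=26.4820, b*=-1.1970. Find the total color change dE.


dL = 1.4750, da = -1.1340, db = -4.7890
dE = sqrt(1.4750^2 + (-1.1340)^2 + (-4.7890)^2) = 5.1377


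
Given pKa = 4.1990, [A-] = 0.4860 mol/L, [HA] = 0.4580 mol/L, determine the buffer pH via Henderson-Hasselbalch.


ratio = [A-] / [HA] = 0.4860 / 0.4580 = 1.0611
log10(ratio) = 0.0257708
pH = pKa + log10(ratio) = 4.1990 + 0.0257708 = 4.2248


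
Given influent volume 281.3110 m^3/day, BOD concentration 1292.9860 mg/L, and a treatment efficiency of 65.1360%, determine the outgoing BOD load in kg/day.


Load_in = volume * conc / 1000 = 281.3110 * 1292.9860 / 1000 = 363.7312 kg/day
Removed = Load_in * eff / 100 = 363.7312 * 65.1360 / 100 = 236.9199 kg/day
Load_out = Load_in - Removed = 363.7312 - 236.9199 = 126.8112 kg/day


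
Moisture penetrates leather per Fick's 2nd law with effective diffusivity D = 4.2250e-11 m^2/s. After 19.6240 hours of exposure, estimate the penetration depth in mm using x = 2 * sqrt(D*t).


t = 19.6240 hr * 3600 = 70646.4000 s
D * t = 4.2250e-11 * 70646.4000 = 2.9848e-06
x = 2 * sqrt(D*t) = 2 * sqrt(2.9848e-06) = 0.00345532 m = 3.4553 mm


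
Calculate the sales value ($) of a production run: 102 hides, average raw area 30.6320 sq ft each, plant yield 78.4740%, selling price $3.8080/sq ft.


Raw_total = N * avg_area = 102 * 30.6320 = 3124.4640 sq ft
Finished = Raw_total * yield / 100 = 3124.4640 * 78.4740 / 100 = 2451.8919 sq ft
Value = Finished * price = 2451.8919 * 3.8080 = 9336.8043 $


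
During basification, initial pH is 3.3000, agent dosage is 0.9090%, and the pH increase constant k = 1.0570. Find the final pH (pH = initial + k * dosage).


Formula: pH_final = pH_initial + k * base_pct
Substituting: pH_final = 3.3000 + 1.0570 * 0.9090
Result: 4.2608


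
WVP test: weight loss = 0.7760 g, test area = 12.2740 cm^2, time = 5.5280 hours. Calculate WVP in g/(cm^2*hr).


Formula: WVP = loss / (area * time)
Substituting: WVP = 0.7760 / (12.2740 * 5.5280)
Result: 0.0114369 g/(cm^2*hr)


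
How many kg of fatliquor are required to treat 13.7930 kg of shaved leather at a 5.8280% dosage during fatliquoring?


Formula: Fat = substrate * pct / 100
Substituting: Fat = 13.7930 * 5.8280 / 100
Result: 0.8039 kg


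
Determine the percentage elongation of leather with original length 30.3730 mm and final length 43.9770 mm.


Formula: Elongation = (Lf - L0) / L0 * 100
Substituting: Elongation = (43.9770 - 30.3730) / 30.3730 * 100
Result: 44.7898 %


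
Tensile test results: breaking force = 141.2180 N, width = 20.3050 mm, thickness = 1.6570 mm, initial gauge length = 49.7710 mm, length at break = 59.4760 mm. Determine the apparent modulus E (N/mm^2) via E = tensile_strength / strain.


TS = F / (w * t) = 141.2180 / (20.3050 * 1.6570) = 4.1972 N/mm^2
strain = (Lf - L0) / L0 = (59.4760 - 49.7710) / 49.7710 = 0.1950
E = TS / strain = 4.1972 / 0.1950 = 21.5251 N/mm^2


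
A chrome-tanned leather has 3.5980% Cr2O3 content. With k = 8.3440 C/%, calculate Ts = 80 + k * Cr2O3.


Formula: Ts = 80 + k * Cr2O3
Substituting: Ts = 80 + 8.3440 * 3.5980
Result: 110.0217 C


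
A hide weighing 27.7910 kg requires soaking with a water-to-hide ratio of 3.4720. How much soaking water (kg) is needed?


Formula: Water = hide_weight * ratio
Substituting: Water = 27.7910 * 3.4720
Result: 96.4904 kg


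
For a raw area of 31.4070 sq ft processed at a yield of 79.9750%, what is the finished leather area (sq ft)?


Formula: finished = raw * yield / 100
Substituting: finished = 31.4070 * 79.9750 / 100
Result: 25.1177 sq ft


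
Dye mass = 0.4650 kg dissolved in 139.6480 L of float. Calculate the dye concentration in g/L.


Formula: Conc = dye_mass(kg) / volume(L) * 1000
Substituting: Conc = 0.4650 / 139.6480 * 1000
Result: 3.3298 g/L


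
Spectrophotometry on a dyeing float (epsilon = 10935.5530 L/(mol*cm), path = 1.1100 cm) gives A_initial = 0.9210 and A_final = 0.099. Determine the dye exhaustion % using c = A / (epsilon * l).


c_initial = A_i / (epsilon * l) = 0.9210 / (10935.5530 * 1.1100) = 7.5875e-05 mol/L
c_final = A_f / (epsilon * l) = 0.099 / (10935.5530 * 1.1100) = 8.1559e-06 mol/L
Exhaustion = (c_initial - c_final) / c_initial * 100 = (7.5875e-05 - 8.1559e-06) / 7.5875e-05 * 100 = 89.2508 %


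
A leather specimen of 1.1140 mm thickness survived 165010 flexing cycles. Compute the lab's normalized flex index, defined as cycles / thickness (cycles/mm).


Formula: Index = cycles / thickness
Substituting: Index = 165010 / 1.1140
Result: 148123.8779 cycles/mm


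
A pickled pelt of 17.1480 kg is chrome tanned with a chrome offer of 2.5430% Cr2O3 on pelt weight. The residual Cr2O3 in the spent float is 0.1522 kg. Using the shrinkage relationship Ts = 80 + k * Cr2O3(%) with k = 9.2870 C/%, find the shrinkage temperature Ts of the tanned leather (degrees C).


Offered = pelt * offer_pct / 100 = 17.1480 * 2.5430 / 100 = 0.4361 kg
Uptake = offered - residual = 0.4361 - 0.1522 = 0.2839 kg
Cr2O3% on pelt = uptake / pelt * 100 = 0.2839 / 17.1480 * 100 = 1.6554 %
Ts = 80 + k * Cr2O3% = 80 + 9.2870 * 1.6554 = 95.3740 C


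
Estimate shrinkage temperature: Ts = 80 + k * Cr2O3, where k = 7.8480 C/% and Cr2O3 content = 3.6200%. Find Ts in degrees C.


Formula: Ts = 80 + k * Cr2O3
Substituting: Ts = 80 + 7.8480 * 3.6200
Result: 108.4098 C


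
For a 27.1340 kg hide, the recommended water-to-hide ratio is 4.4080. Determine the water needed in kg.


Formula: Water = hide_weight * ratio
Substituting: Water = 27.1340 * 4.4080
Result: 119.6067 kg


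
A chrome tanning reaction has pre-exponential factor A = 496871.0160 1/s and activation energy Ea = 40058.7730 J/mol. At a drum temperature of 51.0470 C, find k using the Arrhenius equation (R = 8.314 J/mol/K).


T_K = T_C + 273.15 = 51.0470 + 273.15 = 324.1970 K
exponent = -Ea / (R * T_K) = -40058.7730 / (8.314 * 324.1970) = -14.8620
k = A * exp(exponent) = 496871.0160 * exp(-14.8620) = 0.1745 1/s


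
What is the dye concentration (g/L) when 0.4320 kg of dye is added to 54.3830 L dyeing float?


Formula: Conc = dye_mass(kg) / volume(L) * 1000
Substituting: Conc = 0.4320 / 54.3830 * 1000
Result: 7.9437 g/L


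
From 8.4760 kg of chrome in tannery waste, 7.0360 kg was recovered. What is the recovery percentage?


Formula: Recovery = recovered / input * 100
Substituting: Recovery = 7.0360 / 8.4760 * 100
Result: 83.0109 %


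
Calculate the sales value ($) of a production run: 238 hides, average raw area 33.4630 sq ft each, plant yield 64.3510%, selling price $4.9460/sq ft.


Raw_total = N * avg_area = 238 * 33.4630 = 7964.1940 sq ft
Finished = Raw_total * yield / 100 = 7964.1940 * 64.3510 / 100 = 5125.0385 sq ft
Value = Finished * price = 5125.0385 * 4.9460 = 25348.4403 $


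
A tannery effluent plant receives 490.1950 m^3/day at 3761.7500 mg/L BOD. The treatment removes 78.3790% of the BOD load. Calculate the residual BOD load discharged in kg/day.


Load_in = volume * conc / 1000 = 490.1950 * 3761.7500 / 1000 = 1843.9910 kg/day
Removed = Load_in * eff / 100 = 1843.9910 * 78.3790 / 100 = 1445.3017 kg/day
Load_out = Load_in - Removed = 1843.9910 - 1445.3017 = 398.6893 kg/day


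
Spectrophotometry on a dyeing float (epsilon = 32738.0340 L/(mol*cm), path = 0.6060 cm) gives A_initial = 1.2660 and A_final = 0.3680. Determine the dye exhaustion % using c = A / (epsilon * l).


c_initial = A_i / (epsilon * l) = 1.2660 / (32738.0340 * 0.6060) = 6.3813e-05 mol/L
c_final = A_f / (epsilon * l) = 0.3680 / (32738.0340 * 0.6060) = 1.8549e-05 mol/L
Exhaustion = (c_initial - c_final) / c_initial * 100 = (6.3813e-05 - 1.8549e-05) / 6.3813e-05 * 100 = 70.9321 %


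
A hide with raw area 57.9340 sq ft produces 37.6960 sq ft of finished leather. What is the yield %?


Formula: Yield = finished / raw * 100
Substituting: Yield = 37.6960 / 57.9340 * 100
Result: 65.0671 %


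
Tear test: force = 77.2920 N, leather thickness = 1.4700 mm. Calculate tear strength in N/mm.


Formula: Tear strength = force / thickness
Substituting: Tear strength = 77.2920 / 1.4700
Result: 52.5796 N/mm


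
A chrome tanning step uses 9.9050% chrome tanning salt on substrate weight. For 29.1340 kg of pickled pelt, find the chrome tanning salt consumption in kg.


Formula: Chrome = substrate * pct / 100
Substituting: Chrome = 29.1340 * 9.9050 / 100
Result: 2.8857 kg


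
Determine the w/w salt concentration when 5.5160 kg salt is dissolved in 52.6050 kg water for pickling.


Formula: Conc = salt / (water + salt) * 100
Substituting: Conc = 5.5160 / (52.6050 + 5.5160) * 100
Result: 9.4905 %


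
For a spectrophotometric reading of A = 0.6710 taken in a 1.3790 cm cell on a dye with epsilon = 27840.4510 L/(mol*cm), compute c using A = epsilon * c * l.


Formula: c = A / (epsilon * l)
Substituting: c = 0.6710 / (27840.4510 * 1.3790)
Result: 1.7478e-05 mol/L


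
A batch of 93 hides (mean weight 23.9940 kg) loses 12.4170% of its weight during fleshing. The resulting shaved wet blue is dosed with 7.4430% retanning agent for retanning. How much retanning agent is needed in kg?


Total_raw = N * avg_wt = 93 * 23.9940 = 2231.4420 kg
Substrate = Total_raw * (1 - loss/100) = 2231.4420 * (1 - 12.4170/100) = 1954.3638 kg
Retan = Substrate * pct / 100 = 1954.3638 * 7.4430 / 100 = 145.4633 kg


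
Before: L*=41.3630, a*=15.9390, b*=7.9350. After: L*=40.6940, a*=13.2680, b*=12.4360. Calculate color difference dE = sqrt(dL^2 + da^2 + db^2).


dL = -0.6690, da = -2.6710, db = 4.5010
dE = sqrt((-0.6690)^2 + (-2.6710)^2 + 4.5010^2) = 5.2764


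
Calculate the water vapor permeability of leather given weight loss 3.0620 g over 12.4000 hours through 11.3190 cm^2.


Formula: WVP = loss / (area * time)
Substituting: WVP = 3.0620 / (11.3190 * 12.4000)
Result: 0.021816 g/(cm^2*hr)


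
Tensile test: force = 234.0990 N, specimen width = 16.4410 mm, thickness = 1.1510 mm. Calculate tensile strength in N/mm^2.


Formula: TS = force / (width * thickness)
Substituting: TS = 234.0990 / (16.4410 * 1.1510)
Result: 12.3707 N/mm^2


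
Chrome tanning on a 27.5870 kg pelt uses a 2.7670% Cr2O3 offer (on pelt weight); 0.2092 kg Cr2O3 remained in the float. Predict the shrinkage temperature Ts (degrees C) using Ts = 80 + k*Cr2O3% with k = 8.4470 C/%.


Offered = pelt * offer_pct / 100 = 27.5870 * 2.7670 / 100 = 0.7633 kg
Uptake = offered - residual = 0.7633 - 0.2092 = 0.5541 kg
Cr2O3% on pelt = uptake / pelt * 100 = 0.5541 / 27.5870 * 100 = 2.0087 %
Ts = 80 + k * Cr2O3% = 80 + 8.4470 * 2.0087 = 96.9673 C


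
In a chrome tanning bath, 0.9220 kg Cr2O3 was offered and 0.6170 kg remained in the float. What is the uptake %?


Formula: Uptake = (offered - residual) / offered * 100
Substituting: Uptake = (0.9220 - 0.6170) / 0.9220 * 100
Result: 33.0803 %


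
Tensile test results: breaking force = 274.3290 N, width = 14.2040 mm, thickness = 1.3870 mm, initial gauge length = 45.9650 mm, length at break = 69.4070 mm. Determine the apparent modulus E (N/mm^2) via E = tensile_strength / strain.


TS = F / (w * t) = 274.3290 / (14.2040 * 1.3870) = 13.9247 N/mm^2
strain = (Lf - L0) / L0 = (69.4070 - 45.9650) / 45.9650 = 0.5100
E = TS / strain = 13.9247 / 0.5100 = 27.3034 N/mm^2


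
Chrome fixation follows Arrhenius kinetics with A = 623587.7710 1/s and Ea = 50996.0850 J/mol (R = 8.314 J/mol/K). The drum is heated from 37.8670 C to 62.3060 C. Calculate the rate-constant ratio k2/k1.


T1 = 37.8670 + 273.15 = 311.0170 K; T2 = 62.3060 + 273.15 = 335.4560 K
k1 = A * exp(-Ea/(R*T1)) = 623587.7710 * exp(-50996.0850/(8.314*311.0170)) = 0.00169787 1/s
k2 = A * exp(-Ea/(R*T2)) = 623587.7710 * exp(-50996.0850/(8.314*335.4560)) = 0.00714317 1/s
k2/k1 = 0.00714317 / 0.00169787 = 4.2071


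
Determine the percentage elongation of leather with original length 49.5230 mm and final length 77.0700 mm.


Formula: Elongation = (Lf - L0) / L0 * 100
Substituting: Elongation = (77.0700 - 49.5230) / 49.5230 * 100
Result: 55.6247 %


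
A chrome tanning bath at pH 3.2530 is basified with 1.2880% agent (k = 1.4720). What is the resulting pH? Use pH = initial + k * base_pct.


Formula: pH_final = pH_initial + k * base_pct
Substituting: pH_final = 3.2530 + 1.4720 * 1.2880
Result: 5.1489


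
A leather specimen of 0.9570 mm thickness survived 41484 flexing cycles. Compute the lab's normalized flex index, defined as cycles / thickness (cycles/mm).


Formula: Index = cycles / thickness
Substituting: Index = 41484 / 0.9570
Result: 43347.9624 cycles/mm


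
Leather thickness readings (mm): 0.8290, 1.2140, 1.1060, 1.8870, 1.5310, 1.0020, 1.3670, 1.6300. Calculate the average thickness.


Formula: Average = sum / n
Substituting: Average = 10.5660 / 8
Result: 1.3207 mm


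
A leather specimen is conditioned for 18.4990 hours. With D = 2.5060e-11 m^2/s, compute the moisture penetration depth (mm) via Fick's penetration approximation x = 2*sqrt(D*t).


t = 18.4990 hr * 3600 = 66596.4000 s
D * t = 2.5060e-11 * 66596.4000 = 1.6689e-06
x = 2 * sqrt(D*t) = 2 * sqrt(1.6689e-06) = 0.00258372 m = 2.5837 mm


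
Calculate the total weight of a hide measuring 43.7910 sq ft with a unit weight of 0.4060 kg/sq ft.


Formula: Weight = area * weight_per_sqft
Substituting: Weight = 43.7910 * 0.4060
Result: 17.7791 kg


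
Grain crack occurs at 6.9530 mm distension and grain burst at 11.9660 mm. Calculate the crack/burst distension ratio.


Formula: Ratio = crack / burst
Substituting: Ratio = 6.9530 / 11.9660
Result: 0.5811


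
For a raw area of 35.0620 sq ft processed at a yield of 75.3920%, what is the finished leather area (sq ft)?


Formula: finished = raw * yield / 100
Substituting: finished = 35.0620 * 75.3920 / 100
Result: 26.4339 sq ft


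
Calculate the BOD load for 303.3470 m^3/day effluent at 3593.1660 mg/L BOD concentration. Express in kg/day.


Formula: BOD_load = volume * conc / 1000
Substituting: BOD_load = 303.3470 * 3593.1660 / 1000
Result: 1089.9761 kg/day


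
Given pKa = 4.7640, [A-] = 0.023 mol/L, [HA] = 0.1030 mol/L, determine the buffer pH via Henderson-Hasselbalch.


ratio = [A-] / [HA] = 0.023 / 0.1030 = 0.2233
log10(ratio) = -0.6511
pH = pKa + log10(ratio) = 4.7640 - 0.6511 = 4.1129


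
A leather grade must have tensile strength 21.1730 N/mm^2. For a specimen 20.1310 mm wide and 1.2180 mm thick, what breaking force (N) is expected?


Formula: F = TS * w * t
Substituting: F = 21.1730 * 20.1310 * 1.2180
Result: 519.1526 N


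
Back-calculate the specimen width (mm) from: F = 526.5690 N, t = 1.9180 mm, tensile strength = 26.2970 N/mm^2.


Formula: w = F / (TS * t)
Substituting: w = 526.5690 / (26.2970 * 1.9180)
Result: 10.4400 mm


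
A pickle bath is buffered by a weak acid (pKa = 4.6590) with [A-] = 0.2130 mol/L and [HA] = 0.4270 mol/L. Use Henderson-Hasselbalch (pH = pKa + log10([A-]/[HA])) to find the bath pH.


ratio = [A-] / [HA] = 0.2130 / 0.4270 = 0.4988
log10(ratio) = -0.3020
pH = pKa + log10(ratio) = 4.6590 - 0.3020 = 4.3570


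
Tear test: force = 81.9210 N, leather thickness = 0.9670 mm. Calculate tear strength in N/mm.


Formula: Tear strength = force / thickness
Substituting: Tear strength = 81.9210 / 0.9670
Result: 84.7166 N/mm


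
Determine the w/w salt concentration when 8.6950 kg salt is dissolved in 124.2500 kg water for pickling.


Formula: Conc = salt / (water + salt) * 100
Substituting: Conc = 8.6950 / (124.2500 + 8.6950) * 100
Result: 6.5403 %


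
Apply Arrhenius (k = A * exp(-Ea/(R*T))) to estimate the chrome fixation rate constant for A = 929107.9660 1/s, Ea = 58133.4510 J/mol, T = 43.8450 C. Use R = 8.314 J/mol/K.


T_K = T_C + 273.15 = 43.8450 + 273.15 = 316.9950 K
exponent = -Ea / (R * T_K) = -58133.4510 / (8.314 * 316.9950) = -22.0579
k = A * exp(exponent) = 929107.9660 * exp(-22.0579) = 2.4460e-04 1/s


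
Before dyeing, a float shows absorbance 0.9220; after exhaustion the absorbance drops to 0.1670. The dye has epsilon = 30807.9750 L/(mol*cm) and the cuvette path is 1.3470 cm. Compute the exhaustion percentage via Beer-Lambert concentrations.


c_initial = A_i / (epsilon * l) = 0.9220 / (30807.9750 * 1.3470) = 2.2218e-05 mol/L
c_final = A_f / (epsilon * l) = 0.1670 / (30807.9750 * 1.3470) = 4.0243e-06 mol/L
Exhaustion = (c_initial - c_final) / c_initial * 100 = (2.2218e-05 - 4.0243e-06) / 2.2218e-05 * 100 = 81.8872 %


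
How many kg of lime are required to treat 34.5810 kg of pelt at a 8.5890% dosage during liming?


Formula: Lime = substrate * pct / 100
Substituting: Lime = 34.5810 * 8.5890 / 100
Result: 2.9702 kg


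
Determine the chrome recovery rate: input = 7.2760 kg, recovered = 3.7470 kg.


Formula: Recovery = recovered / input * 100
Substituting: Recovery = 3.7470 / 7.2760 * 100
Result: 51.4981 %


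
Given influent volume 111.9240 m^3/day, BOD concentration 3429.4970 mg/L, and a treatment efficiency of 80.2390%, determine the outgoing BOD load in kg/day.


Load_in = volume * conc / 1000 = 111.9240 * 3429.4970 / 1000 = 383.8430 kg/day
Removed = Load_in * eff / 100 = 383.8430 * 80.2390 / 100 = 307.9918 kg/day
Load_out = Load_in - Removed = 383.8430 - 307.9918 = 75.8512 kg/day


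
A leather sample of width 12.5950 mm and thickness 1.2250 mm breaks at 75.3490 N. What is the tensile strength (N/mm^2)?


Formula: TS = force / (width * thickness)
Substituting: TS = 75.3490 / (12.5950 * 1.2250)
Result: 4.8836 N/mm^2


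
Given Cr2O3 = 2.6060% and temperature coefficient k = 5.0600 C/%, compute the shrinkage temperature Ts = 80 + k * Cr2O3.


Formula: Ts = 80 + k * Cr2O3
Substituting: Ts = 80 + 5.0600 * 2.6060
Result: 93.1864 C


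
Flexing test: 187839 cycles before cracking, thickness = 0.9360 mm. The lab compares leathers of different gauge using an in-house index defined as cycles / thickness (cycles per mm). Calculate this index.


Formula: Index = cycles / thickness
Substituting: Index = 187839 / 0.9360
Result: 200682.6923 cycles/mm
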